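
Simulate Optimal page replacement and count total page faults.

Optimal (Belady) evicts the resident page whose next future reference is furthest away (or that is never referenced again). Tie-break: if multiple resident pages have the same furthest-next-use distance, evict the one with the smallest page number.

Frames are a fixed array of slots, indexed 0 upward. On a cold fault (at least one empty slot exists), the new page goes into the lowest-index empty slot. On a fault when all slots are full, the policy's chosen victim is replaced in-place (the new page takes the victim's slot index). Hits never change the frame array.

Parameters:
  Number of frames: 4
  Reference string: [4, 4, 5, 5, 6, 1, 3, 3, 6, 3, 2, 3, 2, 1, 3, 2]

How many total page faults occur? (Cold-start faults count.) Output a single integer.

Step 0: ref 4 → FAULT, frames=[4,-,-,-]
Step 1: ref 4 → HIT, frames=[4,-,-,-]
Step 2: ref 5 → FAULT, frames=[4,5,-,-]
Step 3: ref 5 → HIT, frames=[4,5,-,-]
Step 4: ref 6 → FAULT, frames=[4,5,6,-]
Step 5: ref 1 → FAULT, frames=[4,5,6,1]
Step 6: ref 3 → FAULT (evict 4), frames=[3,5,6,1]
Step 7: ref 3 → HIT, frames=[3,5,6,1]
Step 8: ref 6 → HIT, frames=[3,5,6,1]
Step 9: ref 3 → HIT, frames=[3,5,6,1]
Step 10: ref 2 → FAULT (evict 5), frames=[3,2,6,1]
Step 11: ref 3 → HIT, frames=[3,2,6,1]
Step 12: ref 2 → HIT, frames=[3,2,6,1]
Step 13: ref 1 → HIT, frames=[3,2,6,1]
Step 14: ref 3 → HIT, frames=[3,2,6,1]
Step 15: ref 2 → HIT, frames=[3,2,6,1]
Total faults: 6

Answer: 6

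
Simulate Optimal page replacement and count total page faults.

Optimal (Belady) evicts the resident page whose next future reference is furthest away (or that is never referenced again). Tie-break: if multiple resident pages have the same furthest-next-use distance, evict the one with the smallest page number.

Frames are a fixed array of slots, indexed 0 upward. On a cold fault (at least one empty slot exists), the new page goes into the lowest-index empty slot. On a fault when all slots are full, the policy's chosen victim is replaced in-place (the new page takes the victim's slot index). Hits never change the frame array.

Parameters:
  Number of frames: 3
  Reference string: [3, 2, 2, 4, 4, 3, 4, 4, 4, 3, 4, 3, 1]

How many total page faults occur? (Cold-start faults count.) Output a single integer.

Step 0: ref 3 → FAULT, frames=[3,-,-]
Step 1: ref 2 → FAULT, frames=[3,2,-]
Step 2: ref 2 → HIT, frames=[3,2,-]
Step 3: ref 4 → FAULT, frames=[3,2,4]
Step 4: ref 4 → HIT, frames=[3,2,4]
Step 5: ref 3 → HIT, frames=[3,2,4]
Step 6: ref 4 → HIT, frames=[3,2,4]
Step 7: ref 4 → HIT, frames=[3,2,4]
Step 8: ref 4 → HIT, frames=[3,2,4]
Step 9: ref 3 → HIT, frames=[3,2,4]
Step 10: ref 4 → HIT, frames=[3,2,4]
Step 11: ref 3 → HIT, frames=[3,2,4]
Step 12: ref 1 → FAULT (evict 2), frames=[3,1,4]
Total faults: 4

Answer: 4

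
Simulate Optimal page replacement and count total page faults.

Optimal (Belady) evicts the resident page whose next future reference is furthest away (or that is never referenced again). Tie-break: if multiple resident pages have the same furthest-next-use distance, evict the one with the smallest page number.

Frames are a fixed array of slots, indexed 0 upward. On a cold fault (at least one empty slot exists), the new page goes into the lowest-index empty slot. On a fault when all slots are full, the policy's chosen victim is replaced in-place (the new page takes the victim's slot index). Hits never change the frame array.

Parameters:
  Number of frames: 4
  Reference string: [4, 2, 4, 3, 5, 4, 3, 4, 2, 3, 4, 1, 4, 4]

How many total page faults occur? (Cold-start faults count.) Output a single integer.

Step 0: ref 4 → FAULT, frames=[4,-,-,-]
Step 1: ref 2 → FAULT, frames=[4,2,-,-]
Step 2: ref 4 → HIT, frames=[4,2,-,-]
Step 3: ref 3 → FAULT, frames=[4,2,3,-]
Step 4: ref 5 → FAULT, frames=[4,2,3,5]
Step 5: ref 4 → HIT, frames=[4,2,3,5]
Step 6: ref 3 → HIT, frames=[4,2,3,5]
Step 7: ref 4 → HIT, frames=[4,2,3,5]
Step 8: ref 2 → HIT, frames=[4,2,3,5]
Step 9: ref 3 → HIT, frames=[4,2,3,5]
Step 10: ref 4 → HIT, frames=[4,2,3,5]
Step 11: ref 1 → FAULT (evict 2), frames=[4,1,3,5]
Step 12: ref 4 → HIT, frames=[4,1,3,5]
Step 13: ref 4 → HIT, frames=[4,1,3,5]
Total faults: 5

Answer: 5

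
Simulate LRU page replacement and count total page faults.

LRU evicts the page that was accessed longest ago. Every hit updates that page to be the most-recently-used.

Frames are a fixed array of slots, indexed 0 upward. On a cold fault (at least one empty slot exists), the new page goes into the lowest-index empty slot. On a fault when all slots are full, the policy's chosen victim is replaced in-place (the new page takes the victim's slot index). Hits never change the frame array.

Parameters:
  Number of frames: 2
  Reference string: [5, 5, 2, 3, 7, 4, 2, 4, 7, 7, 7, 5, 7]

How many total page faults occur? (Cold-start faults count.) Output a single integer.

Step 0: ref 5 → FAULT, frames=[5,-]
Step 1: ref 5 → HIT, frames=[5,-]
Step 2: ref 2 → FAULT, frames=[5,2]
Step 3: ref 3 → FAULT (evict 5), frames=[3,2]
Step 4: ref 7 → FAULT (evict 2), frames=[3,7]
Step 5: ref 4 → FAULT (evict 3), frames=[4,7]
Step 6: ref 2 → FAULT (evict 7), frames=[4,2]
Step 7: ref 4 → HIT, frames=[4,2]
Step 8: ref 7 → FAULT (evict 2), frames=[4,7]
Step 9: ref 7 → HIT, frames=[4,7]
Step 10: ref 7 → HIT, frames=[4,7]
Step 11: ref 5 → FAULT (evict 4), frames=[5,7]
Step 12: ref 7 → HIT, frames=[5,7]
Total faults: 8

Answer: 8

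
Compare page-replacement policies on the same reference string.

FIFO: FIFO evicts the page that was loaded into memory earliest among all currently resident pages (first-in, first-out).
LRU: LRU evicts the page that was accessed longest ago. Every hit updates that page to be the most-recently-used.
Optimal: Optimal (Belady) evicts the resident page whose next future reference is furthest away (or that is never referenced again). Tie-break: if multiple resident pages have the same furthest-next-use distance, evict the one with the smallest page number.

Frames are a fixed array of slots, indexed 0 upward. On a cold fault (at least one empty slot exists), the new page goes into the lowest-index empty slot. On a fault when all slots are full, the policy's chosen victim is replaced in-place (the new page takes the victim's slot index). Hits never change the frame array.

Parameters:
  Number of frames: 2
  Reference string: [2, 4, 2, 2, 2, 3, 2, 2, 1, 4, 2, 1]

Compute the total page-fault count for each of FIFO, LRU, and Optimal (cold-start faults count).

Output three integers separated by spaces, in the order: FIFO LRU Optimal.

--- FIFO ---
  step 0: ref 2 -> FAULT, frames=[2,-] (faults so far: 1)
  step 1: ref 4 -> FAULT, frames=[2,4] (faults so far: 2)
  step 2: ref 2 -> HIT, frames=[2,4] (faults so far: 2)
  step 3: ref 2 -> HIT, frames=[2,4] (faults so far: 2)
  step 4: ref 2 -> HIT, frames=[2,4] (faults so far: 2)
  step 5: ref 3 -> FAULT, evict 2, frames=[3,4] (faults so far: 3)
  step 6: ref 2 -> FAULT, evict 4, frames=[3,2] (faults so far: 4)
  step 7: ref 2 -> HIT, frames=[3,2] (faults so far: 4)
  step 8: ref 1 -> FAULT, evict 3, frames=[1,2] (faults so far: 5)
  step 9: ref 4 -> FAULT, evict 2, frames=[1,4] (faults so far: 6)
  step 10: ref 2 -> FAULT, evict 1, frames=[2,4] (faults so far: 7)
  step 11: ref 1 -> FAULT, evict 4, frames=[2,1] (faults so far: 8)
  FIFO total faults: 8
--- LRU ---
  step 0: ref 2 -> FAULT, frames=[2,-] (faults so far: 1)
  step 1: ref 4 -> FAULT, frames=[2,4] (faults so far: 2)
  step 2: ref 2 -> HIT, frames=[2,4] (faults so far: 2)
  step 3: ref 2 -> HIT, frames=[2,4] (faults so far: 2)
  step 4: ref 2 -> HIT, frames=[2,4] (faults so far: 2)
  step 5: ref 3 -> FAULT, evict 4, frames=[2,3] (faults so far: 3)
  step 6: ref 2 -> HIT, frames=[2,3] (faults so far: 3)
  step 7: ref 2 -> HIT, frames=[2,3] (faults so far: 3)
  step 8: ref 1 -> FAULT, evict 3, frames=[2,1] (faults so far: 4)
  step 9: ref 4 -> FAULT, evict 2, frames=[4,1] (faults so far: 5)
  step 10: ref 2 -> FAULT, evict 1, frames=[4,2] (faults so far: 6)
  step 11: ref 1 -> FAULT, evict 4, frames=[1,2] (faults so far: 7)
  LRU total faults: 7
--- Optimal ---
  step 0: ref 2 -> FAULT, frames=[2,-] (faults so far: 1)
  step 1: ref 4 -> FAULT, frames=[2,4] (faults so far: 2)
  step 2: ref 2 -> HIT, frames=[2,4] (faults so far: 2)
  step 3: ref 2 -> HIT, frames=[2,4] (faults so far: 2)
  step 4: ref 2 -> HIT, frames=[2,4] (faults so far: 2)
  step 5: ref 3 -> FAULT, evict 4, frames=[2,3] (faults so far: 3)
  step 6: ref 2 -> HIT, frames=[2,3] (faults so far: 3)
  step 7: ref 2 -> HIT, frames=[2,3] (faults so far: 3)
  step 8: ref 1 -> FAULT, evict 3, frames=[2,1] (faults so far: 4)
  step 9: ref 4 -> FAULT, evict 1, frames=[2,4] (faults so far: 5)
  step 10: ref 2 -> HIT, frames=[2,4] (faults so far: 5)
  step 11: ref 1 -> FAULT, evict 2, frames=[1,4] (faults so far: 6)
  Optimal total faults: 6

Answer: 8 7 6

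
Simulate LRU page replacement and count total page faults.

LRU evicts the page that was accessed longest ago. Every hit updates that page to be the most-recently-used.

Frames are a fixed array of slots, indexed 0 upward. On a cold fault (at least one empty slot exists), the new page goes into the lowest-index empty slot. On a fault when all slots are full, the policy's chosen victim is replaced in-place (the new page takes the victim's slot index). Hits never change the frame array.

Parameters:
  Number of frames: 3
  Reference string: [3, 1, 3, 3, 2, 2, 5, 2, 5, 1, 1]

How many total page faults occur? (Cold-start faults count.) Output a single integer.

Answer: 5

Derivation:
Step 0: ref 3 → FAULT, frames=[3,-,-]
Step 1: ref 1 → FAULT, frames=[3,1,-]
Step 2: ref 3 → HIT, frames=[3,1,-]
Step 3: ref 3 → HIT, frames=[3,1,-]
Step 4: ref 2 → FAULT, frames=[3,1,2]
Step 5: ref 2 → HIT, frames=[3,1,2]
Step 6: ref 5 → FAULT (evict 1), frames=[3,5,2]
Step 7: ref 2 → HIT, frames=[3,5,2]
Step 8: ref 5 → HIT, frames=[3,5,2]
Step 9: ref 1 → FAULT (evict 3), frames=[1,5,2]
Step 10: ref 1 → HIT, frames=[1,5,2]
Total faults: 5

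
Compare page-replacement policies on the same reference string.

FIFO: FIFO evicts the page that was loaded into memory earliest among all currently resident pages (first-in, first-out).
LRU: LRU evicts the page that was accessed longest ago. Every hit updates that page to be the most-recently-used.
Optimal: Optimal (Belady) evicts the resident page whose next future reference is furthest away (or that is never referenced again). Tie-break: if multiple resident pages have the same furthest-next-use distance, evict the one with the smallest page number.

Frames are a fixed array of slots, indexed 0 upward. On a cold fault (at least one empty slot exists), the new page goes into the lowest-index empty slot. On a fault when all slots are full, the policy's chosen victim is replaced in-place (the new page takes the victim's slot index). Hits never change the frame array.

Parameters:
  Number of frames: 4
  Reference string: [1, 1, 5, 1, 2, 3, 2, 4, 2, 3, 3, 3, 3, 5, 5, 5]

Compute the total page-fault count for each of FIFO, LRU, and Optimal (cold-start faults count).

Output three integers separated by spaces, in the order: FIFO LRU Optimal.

Answer: 5 6 5

Derivation:
--- FIFO ---
  step 0: ref 1 -> FAULT, frames=[1,-,-,-] (faults so far: 1)
  step 1: ref 1 -> HIT, frames=[1,-,-,-] (faults so far: 1)
  step 2: ref 5 -> FAULT, frames=[1,5,-,-] (faults so far: 2)
  step 3: ref 1 -> HIT, frames=[1,5,-,-] (faults so far: 2)
  step 4: ref 2 -> FAULT, frames=[1,5,2,-] (faults so far: 3)
  step 5: ref 3 -> FAULT, frames=[1,5,2,3] (faults so far: 4)
  step 6: ref 2 -> HIT, frames=[1,5,2,3] (faults so far: 4)
  step 7: ref 4 -> FAULT, evict 1, frames=[4,5,2,3] (faults so far: 5)
  step 8: ref 2 -> HIT, frames=[4,5,2,3] (faults so far: 5)
  step 9: ref 3 -> HIT, frames=[4,5,2,3] (faults so far: 5)
  step 10: ref 3 -> HIT, frames=[4,5,2,3] (faults so far: 5)
  step 11: ref 3 -> HIT, frames=[4,5,2,3] (faults so far: 5)
  step 12: ref 3 -> HIT, frames=[4,5,2,3] (faults so far: 5)
  step 13: ref 5 -> HIT, frames=[4,5,2,3] (faults so far: 5)
  step 14: ref 5 -> HIT, frames=[4,5,2,3] (faults so far: 5)
  step 15: ref 5 -> HIT, frames=[4,5,2,3] (faults so far: 5)
  FIFO total faults: 5
--- LRU ---
  step 0: ref 1 -> FAULT, frames=[1,-,-,-] (faults so far: 1)
  step 1: ref 1 -> HIT, frames=[1,-,-,-] (faults so far: 1)
  step 2: ref 5 -> FAULT, frames=[1,5,-,-] (faults so far: 2)
  step 3: ref 1 -> HIT, frames=[1,5,-,-] (faults so far: 2)
  step 4: ref 2 -> FAULT, frames=[1,5,2,-] (faults so far: 3)
  step 5: ref 3 -> FAULT, frames=[1,5,2,3] (faults so far: 4)
  step 6: ref 2 -> HIT, frames=[1,5,2,3] (faults so far: 4)
  step 7: ref 4 -> FAULT, evict 5, frames=[1,4,2,3] (faults so far: 5)
  step 8: ref 2 -> HIT, frames=[1,4,2,3] (faults so far: 5)
  step 9: ref 3 -> HIT, frames=[1,4,2,3] (faults so far: 5)
  step 10: ref 3 -> HIT, frames=[1,4,2,3] (faults so far: 5)
  step 11: ref 3 -> HIT, frames=[1,4,2,3] (faults so far: 5)
  step 12: ref 3 -> HIT, frames=[1,4,2,3] (faults so far: 5)
  step 13: ref 5 -> FAULT, evict 1, frames=[5,4,2,3] (faults so far: 6)
  step 14: ref 5 -> HIT, frames=[5,4,2,3] (faults so far: 6)
  step 15: ref 5 -> HIT, frames=[5,4,2,3] (faults so far: 6)
  LRU total faults: 6
--- Optimal ---
  step 0: ref 1 -> FAULT, frames=[1,-,-,-] (faults so far: 1)
  step 1: ref 1 -> HIT, frames=[1,-,-,-] (faults so far: 1)
  step 2: ref 5 -> FAULT, frames=[1,5,-,-] (faults so far: 2)
  step 3: ref 1 -> HIT, frames=[1,5,-,-] (faults so far: 2)
  step 4: ref 2 -> FAULT, frames=[1,5,2,-] (faults so far: 3)
  step 5: ref 3 -> FAULT, frames=[1,5,2,3] (faults so far: 4)
  step 6: ref 2 -> HIT, frames=[1,5,2,3] (faults so far: 4)
  step 7: ref 4 -> FAULT, evict 1, frames=[4,5,2,3] (faults so far: 5)
  step 8: ref 2 -> HIT, frames=[4,5,2,3] (faults so far: 5)
  step 9: ref 3 -> HIT, frames=[4,5,2,3] (faults so far: 5)
  step 10: ref 3 -> HIT, frames=[4,5,2,3] (faults so far: 5)
  step 11: ref 3 -> HIT, frames=[4,5,2,3] (faults so far: 5)
  step 12: ref 3 -> HIT, frames=[4,5,2,3] (faults so far: 5)
  step 13: ref 5 -> HIT, frames=[4,5,2,3] (faults so far: 5)
  step 14: ref 5 -> HIT, frames=[4,5,2,3] (faults so far: 5)
  step 15: ref 5 -> HIT, frames=[4,5,2,3] (faults so far: 5)
  Optimal total faults: 5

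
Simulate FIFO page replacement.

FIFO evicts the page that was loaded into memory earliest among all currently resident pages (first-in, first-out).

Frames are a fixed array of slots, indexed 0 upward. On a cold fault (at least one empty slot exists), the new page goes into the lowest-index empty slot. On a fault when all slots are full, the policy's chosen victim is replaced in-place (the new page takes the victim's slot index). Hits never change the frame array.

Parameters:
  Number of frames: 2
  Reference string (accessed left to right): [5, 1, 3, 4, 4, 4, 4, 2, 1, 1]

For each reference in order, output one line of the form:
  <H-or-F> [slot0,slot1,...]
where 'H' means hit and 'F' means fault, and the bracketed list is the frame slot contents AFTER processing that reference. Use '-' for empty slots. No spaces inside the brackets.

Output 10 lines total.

F [5,-]
F [5,1]
F [3,1]
F [3,4]
H [3,4]
H [3,4]
H [3,4]
F [2,4]
F [2,1]
H [2,1]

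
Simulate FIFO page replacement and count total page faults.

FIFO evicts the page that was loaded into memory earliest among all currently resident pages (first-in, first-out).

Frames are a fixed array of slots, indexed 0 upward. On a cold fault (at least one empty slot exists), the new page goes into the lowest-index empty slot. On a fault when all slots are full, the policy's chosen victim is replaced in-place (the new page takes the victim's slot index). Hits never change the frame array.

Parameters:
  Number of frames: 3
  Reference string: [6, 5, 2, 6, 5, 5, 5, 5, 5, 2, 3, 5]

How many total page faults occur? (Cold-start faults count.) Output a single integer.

Answer: 4

Derivation:
Step 0: ref 6 → FAULT, frames=[6,-,-]
Step 1: ref 5 → FAULT, frames=[6,5,-]
Step 2: ref 2 → FAULT, frames=[6,5,2]
Step 3: ref 6 → HIT, frames=[6,5,2]
Step 4: ref 5 → HIT, frames=[6,5,2]
Step 5: ref 5 → HIT, frames=[6,5,2]
Step 6: ref 5 → HIT, frames=[6,5,2]
Step 7: ref 5 → HIT, frames=[6,5,2]
Step 8: ref 5 → HIT, frames=[6,5,2]
Step 9: ref 2 → HIT, frames=[6,5,2]
Step 10: ref 3 → FAULT (evict 6), frames=[3,5,2]
Step 11: ref 5 → HIT, frames=[3,5,2]
Total faults: 4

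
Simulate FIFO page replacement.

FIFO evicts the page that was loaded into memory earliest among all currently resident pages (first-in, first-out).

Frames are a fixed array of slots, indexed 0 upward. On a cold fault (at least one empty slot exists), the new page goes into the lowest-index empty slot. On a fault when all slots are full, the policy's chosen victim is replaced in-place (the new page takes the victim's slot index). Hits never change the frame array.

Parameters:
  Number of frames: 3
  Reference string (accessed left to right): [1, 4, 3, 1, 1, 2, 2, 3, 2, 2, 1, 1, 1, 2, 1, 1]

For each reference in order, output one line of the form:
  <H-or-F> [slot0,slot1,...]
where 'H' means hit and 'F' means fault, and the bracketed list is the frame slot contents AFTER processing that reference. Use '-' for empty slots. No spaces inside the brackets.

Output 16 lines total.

F [1,-,-]
F [1,4,-]
F [1,4,3]
H [1,4,3]
H [1,4,3]
F [2,4,3]
H [2,4,3]
H [2,4,3]
H [2,4,3]
H [2,4,3]
F [2,1,3]
H [2,1,3]
H [2,1,3]
H [2,1,3]
H [2,1,3]
H [2,1,3]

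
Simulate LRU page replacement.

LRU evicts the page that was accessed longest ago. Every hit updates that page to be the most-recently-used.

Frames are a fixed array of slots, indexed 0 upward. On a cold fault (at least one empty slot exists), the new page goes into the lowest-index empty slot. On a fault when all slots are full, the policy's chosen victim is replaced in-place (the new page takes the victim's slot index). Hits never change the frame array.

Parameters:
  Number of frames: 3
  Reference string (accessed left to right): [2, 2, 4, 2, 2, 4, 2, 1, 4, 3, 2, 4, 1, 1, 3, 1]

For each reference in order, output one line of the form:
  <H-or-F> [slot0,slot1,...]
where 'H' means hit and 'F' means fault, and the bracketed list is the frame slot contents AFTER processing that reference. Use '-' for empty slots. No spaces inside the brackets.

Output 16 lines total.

F [2,-,-]
H [2,-,-]
F [2,4,-]
H [2,4,-]
H [2,4,-]
H [2,4,-]
H [2,4,-]
F [2,4,1]
H [2,4,1]
F [3,4,1]
F [3,4,2]
H [3,4,2]
F [1,4,2]
H [1,4,2]
F [1,4,3]
H [1,4,3]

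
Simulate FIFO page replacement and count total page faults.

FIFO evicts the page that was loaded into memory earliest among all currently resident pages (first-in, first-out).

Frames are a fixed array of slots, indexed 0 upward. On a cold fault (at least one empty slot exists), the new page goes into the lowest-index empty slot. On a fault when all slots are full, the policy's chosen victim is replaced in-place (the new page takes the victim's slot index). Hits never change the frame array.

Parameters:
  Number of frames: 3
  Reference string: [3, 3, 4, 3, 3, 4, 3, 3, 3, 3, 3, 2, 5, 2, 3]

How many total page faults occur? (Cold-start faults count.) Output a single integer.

Step 0: ref 3 → FAULT, frames=[3,-,-]
Step 1: ref 3 → HIT, frames=[3,-,-]
Step 2: ref 4 → FAULT, frames=[3,4,-]
Step 3: ref 3 → HIT, frames=[3,4,-]
Step 4: ref 3 → HIT, frames=[3,4,-]
Step 5: ref 4 → HIT, frames=[3,4,-]
Step 6: ref 3 → HIT, frames=[3,4,-]
Step 7: ref 3 → HIT, frames=[3,4,-]
Step 8: ref 3 → HIT, frames=[3,4,-]
Step 9: ref 3 → HIT, frames=[3,4,-]
Step 10: ref 3 → HIT, frames=[3,4,-]
Step 11: ref 2 → FAULT, frames=[3,4,2]
Step 12: ref 5 → FAULT (evict 3), frames=[5,4,2]
Step 13: ref 2 → HIT, frames=[5,4,2]
Step 14: ref 3 → FAULT (evict 4), frames=[5,3,2]
Total faults: 5

Answer: 5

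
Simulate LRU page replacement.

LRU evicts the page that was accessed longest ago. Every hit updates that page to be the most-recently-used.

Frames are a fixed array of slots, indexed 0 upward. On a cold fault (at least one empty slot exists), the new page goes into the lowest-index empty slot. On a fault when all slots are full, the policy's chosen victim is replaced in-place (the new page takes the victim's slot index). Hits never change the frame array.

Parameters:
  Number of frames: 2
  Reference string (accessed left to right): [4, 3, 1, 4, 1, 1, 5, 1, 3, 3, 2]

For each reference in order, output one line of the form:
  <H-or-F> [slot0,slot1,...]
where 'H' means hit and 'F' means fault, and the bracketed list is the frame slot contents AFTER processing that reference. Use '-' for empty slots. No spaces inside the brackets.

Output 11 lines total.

F [4,-]
F [4,3]
F [1,3]
F [1,4]
H [1,4]
H [1,4]
F [1,5]
H [1,5]
F [1,3]
H [1,3]
F [2,3]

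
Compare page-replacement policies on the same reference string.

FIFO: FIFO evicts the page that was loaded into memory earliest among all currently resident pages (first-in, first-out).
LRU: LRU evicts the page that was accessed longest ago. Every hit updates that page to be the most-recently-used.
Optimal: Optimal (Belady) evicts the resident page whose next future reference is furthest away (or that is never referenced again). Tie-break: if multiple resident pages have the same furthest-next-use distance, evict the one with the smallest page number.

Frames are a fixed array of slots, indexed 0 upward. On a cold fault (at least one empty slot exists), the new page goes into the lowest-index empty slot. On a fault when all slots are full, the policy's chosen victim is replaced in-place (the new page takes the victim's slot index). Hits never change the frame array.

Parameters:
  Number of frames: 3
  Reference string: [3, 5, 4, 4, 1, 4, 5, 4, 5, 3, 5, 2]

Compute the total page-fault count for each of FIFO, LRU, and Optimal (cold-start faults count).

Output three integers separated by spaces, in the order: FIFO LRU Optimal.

--- FIFO ---
  step 0: ref 3 -> FAULT, frames=[3,-,-] (faults so far: 1)
  step 1: ref 5 -> FAULT, frames=[3,5,-] (faults so far: 2)
  step 2: ref 4 -> FAULT, frames=[3,5,4] (faults so far: 3)
  step 3: ref 4 -> HIT, frames=[3,5,4] (faults so far: 3)
  step 4: ref 1 -> FAULT, evict 3, frames=[1,5,4] (faults so far: 4)
  step 5: ref 4 -> HIT, frames=[1,5,4] (faults so far: 4)
  step 6: ref 5 -> HIT, frames=[1,5,4] (faults so far: 4)
  step 7: ref 4 -> HIT, frames=[1,5,4] (faults so far: 4)
  step 8: ref 5 -> HIT, frames=[1,5,4] (faults so far: 4)
  step 9: ref 3 -> FAULT, evict 5, frames=[1,3,4] (faults so far: 5)
  step 10: ref 5 -> FAULT, evict 4, frames=[1,3,5] (faults so far: 6)
  step 11: ref 2 -> FAULT, evict 1, frames=[2,3,5] (faults so far: 7)
  FIFO total faults: 7
--- LRU ---
  step 0: ref 3 -> FAULT, frames=[3,-,-] (faults so far: 1)
  step 1: ref 5 -> FAULT, frames=[3,5,-] (faults so far: 2)
  step 2: ref 4 -> FAULT, frames=[3,5,4] (faults so far: 3)
  step 3: ref 4 -> HIT, frames=[3,5,4] (faults so far: 3)
  step 4: ref 1 -> FAULT, evict 3, frames=[1,5,4] (faults so far: 4)
  step 5: ref 4 -> HIT, frames=[1,5,4] (faults so far: 4)
  step 6: ref 5 -> HIT, frames=[1,5,4] (faults so far: 4)
  step 7: ref 4 -> HIT, frames=[1,5,4] (faults so far: 4)
  step 8: ref 5 -> HIT, frames=[1,5,4] (faults so far: 4)
  step 9: ref 3 -> FAULT, evict 1, frames=[3,5,4] (faults so far: 5)
  step 10: ref 5 -> HIT, frames=[3,5,4] (faults so far: 5)
  step 11: ref 2 -> FAULT, evict 4, frames=[3,5,2] (faults so far: 6)
  LRU total faults: 6
--- Optimal ---
  step 0: ref 3 -> FAULT, frames=[3,-,-] (faults so far: 1)
  step 1: ref 5 -> FAULT, frames=[3,5,-] (faults so far: 2)
  step 2: ref 4 -> FAULT, frames=[3,5,4] (faults so far: 3)
  step 3: ref 4 -> HIT, frames=[3,5,4] (faults so far: 3)
  step 4: ref 1 -> FAULT, evict 3, frames=[1,5,4] (faults so far: 4)
  step 5: ref 4 -> HIT, frames=[1,5,4] (faults so far: 4)
  step 6: ref 5 -> HIT, frames=[1,5,4] (faults so far: 4)
  step 7: ref 4 -> HIT, frames=[1,5,4] (faults so far: 4)
  step 8: ref 5 -> HIT, frames=[1,5,4] (faults so far: 4)
  step 9: ref 3 -> FAULT, evict 1, frames=[3,5,4] (faults so far: 5)
  step 10: ref 5 -> HIT, frames=[3,5,4] (faults so far: 5)
  step 11: ref 2 -> FAULT, evict 3, frames=[2,5,4] (faults so far: 6)
  Optimal total faults: 6

Answer: 7 6 6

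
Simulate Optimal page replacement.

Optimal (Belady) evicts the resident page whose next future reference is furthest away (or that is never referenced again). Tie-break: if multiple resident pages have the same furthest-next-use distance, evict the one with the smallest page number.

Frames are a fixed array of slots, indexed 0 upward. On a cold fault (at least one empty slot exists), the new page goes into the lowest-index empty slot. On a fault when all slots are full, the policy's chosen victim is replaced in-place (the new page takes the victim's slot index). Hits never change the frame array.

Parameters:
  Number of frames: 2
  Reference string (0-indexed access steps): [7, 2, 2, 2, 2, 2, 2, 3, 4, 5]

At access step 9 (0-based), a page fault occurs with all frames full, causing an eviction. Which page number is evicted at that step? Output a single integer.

Answer: 4

Derivation:
Step 0: ref 7 -> FAULT, frames=[7,-]
Step 1: ref 2 -> FAULT, frames=[7,2]
Step 2: ref 2 -> HIT, frames=[7,2]
Step 3: ref 2 -> HIT, frames=[7,2]
Step 4: ref 2 -> HIT, frames=[7,2]
Step 5: ref 2 -> HIT, frames=[7,2]
Step 6: ref 2 -> HIT, frames=[7,2]
Step 7: ref 3 -> FAULT, evict 2, frames=[7,3]
Step 8: ref 4 -> FAULT, evict 3, frames=[7,4]
Step 9: ref 5 -> FAULT, evict 4, frames=[7,5]
At step 9: evicted page 4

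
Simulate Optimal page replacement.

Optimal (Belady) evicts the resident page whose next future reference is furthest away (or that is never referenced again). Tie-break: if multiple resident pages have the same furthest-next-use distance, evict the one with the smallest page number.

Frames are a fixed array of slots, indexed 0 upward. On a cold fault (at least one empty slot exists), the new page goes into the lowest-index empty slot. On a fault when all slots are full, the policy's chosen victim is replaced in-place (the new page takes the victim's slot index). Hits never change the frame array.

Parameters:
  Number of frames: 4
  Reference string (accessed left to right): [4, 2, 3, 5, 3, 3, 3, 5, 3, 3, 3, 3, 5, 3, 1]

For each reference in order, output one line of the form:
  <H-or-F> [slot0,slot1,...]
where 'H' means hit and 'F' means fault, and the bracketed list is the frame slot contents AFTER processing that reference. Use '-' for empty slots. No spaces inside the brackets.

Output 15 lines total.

F [4,-,-,-]
F [4,2,-,-]
F [4,2,3,-]
F [4,2,3,5]
H [4,2,3,5]
H [4,2,3,5]
H [4,2,3,5]
H [4,2,3,5]
H [4,2,3,5]
H [4,2,3,5]
H [4,2,3,5]
H [4,2,3,5]
H [4,2,3,5]
H [4,2,3,5]
F [4,1,3,5]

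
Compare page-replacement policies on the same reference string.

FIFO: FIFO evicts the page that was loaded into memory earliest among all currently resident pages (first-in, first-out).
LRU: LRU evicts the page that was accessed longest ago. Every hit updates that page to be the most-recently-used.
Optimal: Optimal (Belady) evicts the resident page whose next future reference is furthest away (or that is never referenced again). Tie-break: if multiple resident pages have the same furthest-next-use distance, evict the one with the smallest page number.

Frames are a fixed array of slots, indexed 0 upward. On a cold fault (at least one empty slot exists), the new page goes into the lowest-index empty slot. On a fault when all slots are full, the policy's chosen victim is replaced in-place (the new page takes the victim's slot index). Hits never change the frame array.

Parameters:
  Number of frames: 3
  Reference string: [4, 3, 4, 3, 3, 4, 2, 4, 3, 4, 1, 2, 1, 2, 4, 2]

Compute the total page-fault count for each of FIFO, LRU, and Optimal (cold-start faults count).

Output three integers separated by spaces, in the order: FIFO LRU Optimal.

--- FIFO ---
  step 0: ref 4 -> FAULT, frames=[4,-,-] (faults so far: 1)
  step 1: ref 3 -> FAULT, frames=[4,3,-] (faults so far: 2)
  step 2: ref 4 -> HIT, frames=[4,3,-] (faults so far: 2)
  step 3: ref 3 -> HIT, frames=[4,3,-] (faults so far: 2)
  step 4: ref 3 -> HIT, frames=[4,3,-] (faults so far: 2)
  step 5: ref 4 -> HIT, frames=[4,3,-] (faults so far: 2)
  step 6: ref 2 -> FAULT, frames=[4,3,2] (faults so far: 3)
  step 7: ref 4 -> HIT, frames=[4,3,2] (faults so far: 3)
  step 8: ref 3 -> HIT, frames=[4,3,2] (faults so far: 3)
  step 9: ref 4 -> HIT, frames=[4,3,2] (faults so far: 3)
  step 10: ref 1 -> FAULT, evict 4, frames=[1,3,2] (faults so far: 4)
  step 11: ref 2 -> HIT, frames=[1,3,2] (faults so far: 4)
  step 12: ref 1 -> HIT, frames=[1,3,2] (faults so far: 4)
  step 13: ref 2 -> HIT, frames=[1,3,2] (faults so far: 4)
  step 14: ref 4 -> FAULT, evict 3, frames=[1,4,2] (faults so far: 5)
  step 15: ref 2 -> HIT, frames=[1,4,2] (faults so far: 5)
  FIFO total faults: 5
--- LRU ---
  step 0: ref 4 -> FAULT, frames=[4,-,-] (faults so far: 1)
  step 1: ref 3 -> FAULT, frames=[4,3,-] (faults so far: 2)
  step 2: ref 4 -> HIT, frames=[4,3,-] (faults so far: 2)
  step 3: ref 3 -> HIT, frames=[4,3,-] (faults so far: 2)
  step 4: ref 3 -> HIT, frames=[4,3,-] (faults so far: 2)
  step 5: ref 4 -> HIT, frames=[4,3,-] (faults so far: 2)
  step 6: ref 2 -> FAULT, frames=[4,3,2] (faults so far: 3)
  step 7: ref 4 -> HIT, frames=[4,3,2] (faults so far: 3)
  step 8: ref 3 -> HIT, frames=[4,3,2] (faults so far: 3)
  step 9: ref 4 -> HIT, frames=[4,3,2] (faults so far: 3)
  step 10: ref 1 -> FAULT, evict 2, frames=[4,3,1] (faults so far: 4)
  step 11: ref 2 -> FAULT, evict 3, frames=[4,2,1] (faults so far: 5)
  step 12: ref 1 -> HIT, frames=[4,2,1] (faults so far: 5)
  step 13: ref 2 -> HIT, frames=[4,2,1] (faults so far: 5)
  step 14: ref 4 -> HIT, frames=[4,2,1] (faults so far: 5)
  step 15: ref 2 -> HIT, frames=[4,2,1] (faults so far: 5)
  LRU total faults: 5
--- Optimal ---
  step 0: ref 4 -> FAULT, frames=[4,-,-] (faults so far: 1)
  step 1: ref 3 -> FAULT, frames=[4,3,-] (faults so far: 2)
  step 2: ref 4 -> HIT, frames=[4,3,-] (faults so far: 2)
  step 3: ref 3 -> HIT, frames=[4,3,-] (faults so far: 2)
  step 4: ref 3 -> HIT, frames=[4,3,-] (faults so far: 2)
  step 5: ref 4 -> HIT, frames=[4,3,-] (faults so far: 2)
  step 6: ref 2 -> FAULT, frames=[4,3,2] (faults so far: 3)
  step 7: ref 4 -> HIT, frames=[4,3,2] (faults so far: 3)
  step 8: ref 3 -> HIT, frames=[4,3,2] (faults so far: 3)
  step 9: ref 4 -> HIT, frames=[4,3,2] (faults so far: 3)
  step 10: ref 1 -> FAULT, evict 3, frames=[4,1,2] (faults so far: 4)
  step 11: ref 2 -> HIT, frames=[4,1,2] (faults so far: 4)
  step 12: ref 1 -> HIT, frames=[4,1,2] (faults so far: 4)
  step 13: ref 2 -> HIT, frames=[4,1,2] (faults so far: 4)
  step 14: ref 4 -> HIT, frames=[4,1,2] (faults so far: 4)
  step 15: ref 2 -> HIT, frames=[4,1,2] (faults so far: 4)
  Optimal total faults: 4

Answer: 5 5 4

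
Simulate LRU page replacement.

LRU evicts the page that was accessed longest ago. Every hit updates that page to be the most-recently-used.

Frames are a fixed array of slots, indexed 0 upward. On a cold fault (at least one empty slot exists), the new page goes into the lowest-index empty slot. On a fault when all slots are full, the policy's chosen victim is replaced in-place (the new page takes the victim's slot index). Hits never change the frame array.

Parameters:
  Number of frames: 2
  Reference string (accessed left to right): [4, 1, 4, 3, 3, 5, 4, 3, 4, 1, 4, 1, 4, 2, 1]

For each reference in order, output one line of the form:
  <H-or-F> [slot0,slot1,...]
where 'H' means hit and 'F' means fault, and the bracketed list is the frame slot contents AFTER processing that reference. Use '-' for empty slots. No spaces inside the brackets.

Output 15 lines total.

F [4,-]
F [4,1]
H [4,1]
F [4,3]
H [4,3]
F [5,3]
F [5,4]
F [3,4]
H [3,4]
F [1,4]
H [1,4]
H [1,4]
H [1,4]
F [2,4]
F [2,1]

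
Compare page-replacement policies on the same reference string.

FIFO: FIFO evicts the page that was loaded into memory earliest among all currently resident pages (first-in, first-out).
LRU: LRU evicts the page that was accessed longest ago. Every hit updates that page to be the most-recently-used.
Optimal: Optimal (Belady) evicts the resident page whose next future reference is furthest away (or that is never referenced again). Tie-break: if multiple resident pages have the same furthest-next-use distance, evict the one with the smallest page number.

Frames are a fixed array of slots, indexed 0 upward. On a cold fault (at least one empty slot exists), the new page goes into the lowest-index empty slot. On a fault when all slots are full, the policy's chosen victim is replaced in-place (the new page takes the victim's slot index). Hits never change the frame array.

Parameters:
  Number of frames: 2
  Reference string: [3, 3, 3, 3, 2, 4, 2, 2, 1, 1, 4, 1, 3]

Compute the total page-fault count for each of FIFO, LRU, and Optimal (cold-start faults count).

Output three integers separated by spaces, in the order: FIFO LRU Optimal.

--- FIFO ---
  step 0: ref 3 -> FAULT, frames=[3,-] (faults so far: 1)
  step 1: ref 3 -> HIT, frames=[3,-] (faults so far: 1)
  step 2: ref 3 -> HIT, frames=[3,-] (faults so far: 1)
  step 3: ref 3 -> HIT, frames=[3,-] (faults so far: 1)
  step 4: ref 2 -> FAULT, frames=[3,2] (faults so far: 2)
  step 5: ref 4 -> FAULT, evict 3, frames=[4,2] (faults so far: 3)
  step 6: ref 2 -> HIT, frames=[4,2] (faults so far: 3)
  step 7: ref 2 -> HIT, frames=[4,2] (faults so far: 3)
  step 8: ref 1 -> FAULT, evict 2, frames=[4,1] (faults so far: 4)
  step 9: ref 1 -> HIT, frames=[4,1] (faults so far: 4)
  step 10: ref 4 -> HIT, frames=[4,1] (faults so far: 4)
  step 11: ref 1 -> HIT, frames=[4,1] (faults so far: 4)
  step 12: ref 3 -> FAULT, evict 4, frames=[3,1] (faults so far: 5)
  FIFO total faults: 5
--- LRU ---
  step 0: ref 3 -> FAULT, frames=[3,-] (faults so far: 1)
  step 1: ref 3 -> HIT, frames=[3,-] (faults so far: 1)
  step 2: ref 3 -> HIT, frames=[3,-] (faults so far: 1)
  step 3: ref 3 -> HIT, frames=[3,-] (faults so far: 1)
  step 4: ref 2 -> FAULT, frames=[3,2] (faults so far: 2)
  step 5: ref 4 -> FAULT, evict 3, frames=[4,2] (faults so far: 3)
  step 6: ref 2 -> HIT, frames=[4,2] (faults so far: 3)
  step 7: ref 2 -> HIT, frames=[4,2] (faults so far: 3)
  step 8: ref 1 -> FAULT, evict 4, frames=[1,2] (faults so far: 4)
  step 9: ref 1 -> HIT, frames=[1,2] (faults so far: 4)
  step 10: ref 4 -> FAULT, evict 2, frames=[1,4] (faults so far: 5)
  step 11: ref 1 -> HIT, frames=[1,4] (faults so far: 5)
  step 12: ref 3 -> FAULT, evict 4, frames=[1,3] (faults so far: 6)
  LRU total faults: 6
--- Optimal ---
  step 0: ref 3 -> FAULT, frames=[3,-] (faults so far: 1)
  step 1: ref 3 -> HIT, frames=[3,-] (faults so far: 1)
  step 2: ref 3 -> HIT, frames=[3,-] (faults so far: 1)
  step 3: ref 3 -> HIT, frames=[3,-] (faults so far: 1)
  step 4: ref 2 -> FAULT, frames=[3,2] (faults so far: 2)
  step 5: ref 4 -> FAULT, evict 3, frames=[4,2] (faults so far: 3)
  step 6: ref 2 -> HIT, frames=[4,2] (faults so far: 3)
  step 7: ref 2 -> HIT, frames=[4,2] (faults so far: 3)
  step 8: ref 1 -> FAULT, evict 2, frames=[4,1] (faults so far: 4)
  step 9: ref 1 -> HIT, frames=[4,1] (faults so far: 4)
  step 10: ref 4 -> HIT, frames=[4,1] (faults so far: 4)
  step 11: ref 1 -> HIT, frames=[4,1] (faults so far: 4)
  step 12: ref 3 -> FAULT, evict 1, frames=[4,3] (faults so far: 5)
  Optimal total faults: 5

Answer: 5 6 5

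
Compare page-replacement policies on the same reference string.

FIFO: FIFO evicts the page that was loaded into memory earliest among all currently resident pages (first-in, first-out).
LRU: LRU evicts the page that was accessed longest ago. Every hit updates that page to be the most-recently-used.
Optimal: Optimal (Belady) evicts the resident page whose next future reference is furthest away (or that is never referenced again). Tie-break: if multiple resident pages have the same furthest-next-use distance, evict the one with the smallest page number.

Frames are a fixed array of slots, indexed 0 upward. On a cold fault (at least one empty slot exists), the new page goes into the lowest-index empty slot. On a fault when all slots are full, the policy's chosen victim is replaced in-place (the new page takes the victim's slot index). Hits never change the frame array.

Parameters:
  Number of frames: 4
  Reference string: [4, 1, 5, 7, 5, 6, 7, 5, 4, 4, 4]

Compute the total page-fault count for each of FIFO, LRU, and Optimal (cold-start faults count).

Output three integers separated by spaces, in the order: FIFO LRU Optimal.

--- FIFO ---
  step 0: ref 4 -> FAULT, frames=[4,-,-,-] (faults so far: 1)
  step 1: ref 1 -> FAULT, frames=[4,1,-,-] (faults so far: 2)
  step 2: ref 5 -> FAULT, frames=[4,1,5,-] (faults so far: 3)
  step 3: ref 7 -> FAULT, frames=[4,1,5,7] (faults so far: 4)
  step 4: ref 5 -> HIT, frames=[4,1,5,7] (faults so far: 4)
  step 5: ref 6 -> FAULT, evict 4, frames=[6,1,5,7] (faults so far: 5)
  step 6: ref 7 -> HIT, frames=[6,1,5,7] (faults so far: 5)
  step 7: ref 5 -> HIT, frames=[6,1,5,7] (faults so far: 5)
  step 8: ref 4 -> FAULT, evict 1, frames=[6,4,5,7] (faults so far: 6)
  step 9: ref 4 -> HIT, frames=[6,4,5,7] (faults so far: 6)
  step 10: ref 4 -> HIT, frames=[6,4,5,7] (faults so far: 6)
  FIFO total faults: 6
--- LRU ---
  step 0: ref 4 -> FAULT, frames=[4,-,-,-] (faults so far: 1)
  step 1: ref 1 -> FAULT, frames=[4,1,-,-] (faults so far: 2)
  step 2: ref 5 -> FAULT, frames=[4,1,5,-] (faults so far: 3)
  step 3: ref 7 -> FAULT, frames=[4,1,5,7] (faults so far: 4)
  step 4: ref 5 -> HIT, frames=[4,1,5,7] (faults so far: 4)
  step 5: ref 6 -> FAULT, evict 4, frames=[6,1,5,7] (faults so far: 5)
  step 6: ref 7 -> HIT, frames=[6,1,5,7] (faults so far: 5)
  step 7: ref 5 -> HIT, frames=[6,1,5,7] (faults so far: 5)
  step 8: ref 4 -> FAULT, evict 1, frames=[6,4,5,7] (faults so far: 6)
  step 9: ref 4 -> HIT, frames=[6,4,5,7] (faults so far: 6)
  step 10: ref 4 -> HIT, frames=[6,4,5,7] (faults so far: 6)
  LRU total faults: 6
--- Optimal ---
  step 0: ref 4 -> FAULT, frames=[4,-,-,-] (faults so far: 1)
  step 1: ref 1 -> FAULT, frames=[4,1,-,-] (faults so far: 2)
  step 2: ref 5 -> FAULT, frames=[4,1,5,-] (faults so far: 3)
  step 3: ref 7 -> FAULT, frames=[4,1,5,7] (faults so far: 4)
  step 4: ref 5 -> HIT, frames=[4,1,5,7] (faults so far: 4)
  step 5: ref 6 -> FAULT, evict 1, frames=[4,6,5,7] (faults so far: 5)
  step 6: ref 7 -> HIT, frames=[4,6,5,7] (faults so far: 5)
  step 7: ref 5 -> HIT, frames=[4,6,5,7] (faults so far: 5)
  step 8: ref 4 -> HIT, frames=[4,6,5,7] (faults so far: 5)
  step 9: ref 4 -> HIT, frames=[4,6,5,7] (faults so far: 5)
  step 10: ref 4 -> HIT, frames=[4,6,5,7] (faults so far: 5)
  Optimal total faults: 5

Answer: 6 6 5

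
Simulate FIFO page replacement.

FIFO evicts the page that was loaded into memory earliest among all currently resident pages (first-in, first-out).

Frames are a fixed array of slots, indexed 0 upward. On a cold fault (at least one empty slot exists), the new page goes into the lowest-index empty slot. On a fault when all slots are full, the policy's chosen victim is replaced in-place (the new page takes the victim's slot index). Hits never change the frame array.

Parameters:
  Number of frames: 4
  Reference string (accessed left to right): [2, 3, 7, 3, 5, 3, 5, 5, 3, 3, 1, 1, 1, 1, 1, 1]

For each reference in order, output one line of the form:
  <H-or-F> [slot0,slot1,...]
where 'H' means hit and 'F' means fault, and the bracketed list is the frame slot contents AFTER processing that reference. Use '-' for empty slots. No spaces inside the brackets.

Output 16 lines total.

F [2,-,-,-]
F [2,3,-,-]
F [2,3,7,-]
H [2,3,7,-]
F [2,3,7,5]
H [2,3,7,5]
H [2,3,7,5]
H [2,3,7,5]
H [2,3,7,5]
H [2,3,7,5]
F [1,3,7,5]
H [1,3,7,5]
H [1,3,7,5]
H [1,3,7,5]
H [1,3,7,5]
H [1,3,7,5]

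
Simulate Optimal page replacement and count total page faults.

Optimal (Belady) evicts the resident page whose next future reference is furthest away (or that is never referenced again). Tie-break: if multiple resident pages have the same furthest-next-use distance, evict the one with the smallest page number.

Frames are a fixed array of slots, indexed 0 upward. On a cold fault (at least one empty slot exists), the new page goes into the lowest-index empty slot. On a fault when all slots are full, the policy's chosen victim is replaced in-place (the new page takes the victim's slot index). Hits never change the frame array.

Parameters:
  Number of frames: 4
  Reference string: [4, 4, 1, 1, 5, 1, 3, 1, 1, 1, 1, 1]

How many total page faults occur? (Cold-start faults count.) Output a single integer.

Step 0: ref 4 → FAULT, frames=[4,-,-,-]
Step 1: ref 4 → HIT, frames=[4,-,-,-]
Step 2: ref 1 → FAULT, frames=[4,1,-,-]
Step 3: ref 1 → HIT, frames=[4,1,-,-]
Step 4: ref 5 → FAULT, frames=[4,1,5,-]
Step 5: ref 1 → HIT, frames=[4,1,5,-]
Step 6: ref 3 → FAULT, frames=[4,1,5,3]
Step 7: ref 1 → HIT, frames=[4,1,5,3]
Step 8: ref 1 → HIT, frames=[4,1,5,3]
Step 9: ref 1 → HIT, frames=[4,1,5,3]
Step 10: ref 1 → HIT, frames=[4,1,5,3]
Step 11: ref 1 → HIT, frames=[4,1,5,3]
Total faults: 4

Answer: 4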